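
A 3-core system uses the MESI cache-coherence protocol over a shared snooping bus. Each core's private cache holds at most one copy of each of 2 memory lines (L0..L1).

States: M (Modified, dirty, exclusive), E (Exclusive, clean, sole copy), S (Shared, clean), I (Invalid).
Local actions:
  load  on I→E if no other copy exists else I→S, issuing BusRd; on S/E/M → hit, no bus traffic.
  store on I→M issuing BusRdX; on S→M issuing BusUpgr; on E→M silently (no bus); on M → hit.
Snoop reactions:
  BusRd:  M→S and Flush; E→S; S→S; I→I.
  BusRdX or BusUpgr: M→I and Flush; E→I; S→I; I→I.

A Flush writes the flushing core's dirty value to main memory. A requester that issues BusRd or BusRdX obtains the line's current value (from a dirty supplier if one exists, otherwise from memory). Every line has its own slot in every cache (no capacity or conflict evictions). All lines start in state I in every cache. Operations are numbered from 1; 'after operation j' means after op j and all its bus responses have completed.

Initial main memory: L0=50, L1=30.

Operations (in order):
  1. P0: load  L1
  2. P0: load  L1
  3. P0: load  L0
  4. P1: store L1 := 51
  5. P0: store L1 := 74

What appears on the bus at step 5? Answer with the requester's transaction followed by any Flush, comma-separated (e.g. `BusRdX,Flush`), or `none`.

[1] P0: load  L1 | P0:E(30), P1:I, P2:I | bus: BusRd
[2] P0: load  L1 | P0:E(30), P1:I, P2:I | bus: none
[3] P0: load  L0 | P0:E(50), P1:I, P2:I | bus: BusRd
[4] P1: store L1 := 51 | P0:I, P1:M(51), P2:I | bus: BusRdX
[5] P0: store L1 := 74 | P0:M(74), P1:I, P2:I | bus: BusRdX,Flush

bus = BusRdX,Flush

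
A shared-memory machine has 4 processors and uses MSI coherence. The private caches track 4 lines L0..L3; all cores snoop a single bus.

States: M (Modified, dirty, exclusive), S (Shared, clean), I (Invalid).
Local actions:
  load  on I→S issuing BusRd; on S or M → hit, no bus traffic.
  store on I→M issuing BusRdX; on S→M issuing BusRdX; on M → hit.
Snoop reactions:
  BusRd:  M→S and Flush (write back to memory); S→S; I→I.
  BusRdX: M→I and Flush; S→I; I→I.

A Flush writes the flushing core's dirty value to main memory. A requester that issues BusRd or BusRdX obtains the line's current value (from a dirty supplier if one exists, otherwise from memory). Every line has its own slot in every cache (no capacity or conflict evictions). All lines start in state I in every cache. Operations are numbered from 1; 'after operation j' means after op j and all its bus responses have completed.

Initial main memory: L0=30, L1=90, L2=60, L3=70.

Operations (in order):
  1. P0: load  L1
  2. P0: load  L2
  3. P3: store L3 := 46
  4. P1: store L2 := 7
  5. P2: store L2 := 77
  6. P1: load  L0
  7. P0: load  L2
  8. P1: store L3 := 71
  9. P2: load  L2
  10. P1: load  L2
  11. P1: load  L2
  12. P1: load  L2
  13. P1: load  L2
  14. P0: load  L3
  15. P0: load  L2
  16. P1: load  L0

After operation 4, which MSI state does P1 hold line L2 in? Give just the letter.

1. P0: load  L1  bus=[BusRd]  L1: P0=S P1=I P2=I P3=I  mem[L1]=90
2. P0: load  L2  bus=[BusRd]  L2: P0=S P1=I P2=I P3=I  mem[L2]=60
3. P3: store L3 := 46  bus=[BusRdX]  L3: P0=I P1=I P2=I P3=M  mem[L3]=70
4. P1: store L2 := 7  bus=[BusRdX]  L2: P0=I P1=M P2=I P3=I  mem[L2]=60
5. P2: store L2 := 77  bus=[BusRdX,Flush]  L2: P0=I P1=I P2=M P3=I  mem[L2]=7
6. P1: load  L0  bus=[BusRd]  L0: P0=I P1=S P2=I P3=I  mem[L0]=30
7. P0: load  L2  bus=[BusRd,Flush]  L2: P0=S P1=I P2=S P3=I  mem[L2]=77
8. P1: store L3 := 71  bus=[BusRdX,Flush]  L3: P0=I P1=M P2=I P3=I  mem[L3]=46
9. P2: load  L2  bus=[-]  L2: P0=S P1=I P2=S P3=I  mem[L2]=77
10. P1: load  L2  bus=[BusRd]  L2: P0=S P1=S P2=S P3=I  mem[L2]=77
11. P1: load  L2  bus=[-]  L2: P0=S P1=S P2=S P3=I  mem[L2]=77
12. P1: load  L2  bus=[-]  L2: P0=S P1=S P2=S P3=I  mem[L2]=77
13. P1: load  L2  bus=[-]  L2: P0=S P1=S P2=S P3=I  mem[L2]=77
14. P0: load  L3  bus=[BusRd,Flush]  L3: P0=S P1=S P2=I P3=I  mem[L3]=71
15. P0: load  L2  bus=[-]  L2: P0=S P1=S P2=S P3=I  mem[L2]=77
16. P1: load  L0  bus=[-]  L0: P0=I P1=S P2=I P3=I  mem[L0]=30

state = M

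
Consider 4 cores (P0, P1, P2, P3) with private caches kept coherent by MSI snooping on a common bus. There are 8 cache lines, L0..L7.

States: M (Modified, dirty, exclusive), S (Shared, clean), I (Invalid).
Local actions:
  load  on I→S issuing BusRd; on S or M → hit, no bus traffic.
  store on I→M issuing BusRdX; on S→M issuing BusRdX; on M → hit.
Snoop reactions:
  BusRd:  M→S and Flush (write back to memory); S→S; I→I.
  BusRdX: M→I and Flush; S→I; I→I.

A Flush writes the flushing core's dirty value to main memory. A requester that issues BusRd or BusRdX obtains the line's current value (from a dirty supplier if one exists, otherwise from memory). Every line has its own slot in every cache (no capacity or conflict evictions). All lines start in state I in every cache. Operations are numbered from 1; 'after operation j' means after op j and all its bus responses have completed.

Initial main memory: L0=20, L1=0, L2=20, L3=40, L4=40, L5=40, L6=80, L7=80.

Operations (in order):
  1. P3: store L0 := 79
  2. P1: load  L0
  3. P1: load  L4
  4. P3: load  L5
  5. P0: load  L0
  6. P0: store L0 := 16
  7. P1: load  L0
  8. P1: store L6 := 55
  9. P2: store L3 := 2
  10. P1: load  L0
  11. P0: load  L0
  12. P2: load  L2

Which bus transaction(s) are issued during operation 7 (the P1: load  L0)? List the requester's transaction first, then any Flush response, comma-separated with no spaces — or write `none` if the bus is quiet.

1. P3: store L0 := 79  bus=[BusRdX]  L0: P0=I P1=I P2=I P3=M  mem[L0]=20
2. P1: load  L0  bus=[BusRd,Flush]  L0: P0=I P1=S P2=I P3=S  mem[L0]=79
3. P1: load  L4  bus=[BusRd]  L4: P0=I P1=S P2=I P3=I  mem[L4]=40
4. P3: load  L5  bus=[BusRd]  L5: P0=I P1=I P2=I P3=S  mem[L5]=40
5. P0: load  L0  bus=[BusRd]  L0: P0=S P1=S P2=I P3=S  mem[L0]=79
6. P0: store L0 := 16  bus=[BusRdX]  L0: P0=M P1=I P2=I P3=I  mem[L0]=79
7. P1: load  L0  bus=[BusRd,Flush]  L0: P0=S P1=S P2=I P3=I  mem[L0]=16
8. P1: store L6 := 55  bus=[BusRdX]  L6: P0=I P1=M P2=I P3=I  mem[L6]=80
9. P2: store L3 := 2  bus=[BusRdX]  L3: P0=I P1=I P2=M P3=I  mem[L3]=40
10. P1: load  L0  bus=[-]  L0: P0=S P1=S P2=I P3=I  mem[L0]=16
11. P0: load  L0  bus=[-]  L0: P0=S P1=S P2=I P3=I  mem[L0]=16
12. P2: load  L2  bus=[BusRd]  L2: P0=I P1=I P2=S P3=I  mem[L2]=20

bus = BusRd,Flush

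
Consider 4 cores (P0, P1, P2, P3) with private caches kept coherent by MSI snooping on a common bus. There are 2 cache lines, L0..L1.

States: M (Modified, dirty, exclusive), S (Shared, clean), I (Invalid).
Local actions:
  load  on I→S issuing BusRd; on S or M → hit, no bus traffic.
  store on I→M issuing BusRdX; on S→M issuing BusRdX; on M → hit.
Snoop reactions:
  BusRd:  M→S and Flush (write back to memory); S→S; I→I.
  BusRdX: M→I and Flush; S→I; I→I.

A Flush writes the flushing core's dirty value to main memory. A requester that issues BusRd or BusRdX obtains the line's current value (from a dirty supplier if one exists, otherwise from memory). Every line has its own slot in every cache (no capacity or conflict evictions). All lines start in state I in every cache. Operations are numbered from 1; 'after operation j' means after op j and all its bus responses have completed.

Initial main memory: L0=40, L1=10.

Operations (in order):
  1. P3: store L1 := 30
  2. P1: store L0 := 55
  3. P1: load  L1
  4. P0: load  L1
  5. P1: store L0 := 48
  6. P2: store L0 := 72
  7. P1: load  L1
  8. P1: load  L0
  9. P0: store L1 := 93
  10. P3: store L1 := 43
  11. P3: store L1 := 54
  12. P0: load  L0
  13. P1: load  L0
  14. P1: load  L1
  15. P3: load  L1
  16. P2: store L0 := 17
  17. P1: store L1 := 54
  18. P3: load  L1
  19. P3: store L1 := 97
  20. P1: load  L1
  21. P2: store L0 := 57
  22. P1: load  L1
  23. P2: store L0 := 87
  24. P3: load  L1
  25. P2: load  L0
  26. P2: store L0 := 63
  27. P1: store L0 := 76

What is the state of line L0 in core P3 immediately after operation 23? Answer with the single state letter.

step 1: P3: store L1 := 30  ⟶  IIIM  (L1)  txn=BusRdX  M[L1]=10
step 2: P1: store L0 := 55  ⟶  IMII  (L0)  txn=BusRdX  M[L0]=40
step 3: P1: load  L1  ⟶  ISIS  (L1)  txn=BusRd+Flush  M[L1]=30
step 4: P0: load  L1  ⟶  SSIS  (L1)  txn=BusRd  M[L1]=30
step 5: P1: store L0 := 48  ⟶  IMII  (L0)  txn=∅  M[L0]=40
step 6: P2: store L0 := 72  ⟶  IIMI  (L0)  txn=BusRdX+Flush  M[L0]=48
step 7: P1: load  L1  ⟶  SSIS  (L1)  txn=∅  M[L1]=30
step 8: P1: load  L0  ⟶  ISSI  (L0)  txn=BusRd+Flush  M[L0]=72
step 9: P0: store L1 := 93  ⟶  MIII  (L1)  txn=BusRdX  M[L1]=30
step 10: P3: store L1 := 43  ⟶  IIIM  (L1)  txn=BusRdX+Flush  M[L1]=93
step 11: P3: store L1 := 54  ⟶  IIIM  (L1)  txn=∅  M[L1]=93
step 12: P0: load  L0  ⟶  SSSI  (L0)  txn=BusRd  M[L0]=72
step 13: P1: load  L0  ⟶  SSSI  (L0)  txn=∅  M[L0]=72
step 14: P1: load  L1  ⟶  ISIS  (L1)  txn=BusRd+Flush  M[L1]=54
step 15: P3: load  L1  ⟶  ISIS  (L1)  txn=∅  M[L1]=54
step 16: P2: store L0 := 17  ⟶  IIMI  (L0)  txn=BusRdX  M[L0]=72
step 17: P1: store L1 := 54  ⟶  IMII  (L1)  txn=BusRdX  M[L1]=54
step 18: P3: load  L1  ⟶  ISIS  (L1)  txn=BusRd+Flush  M[L1]=54
step 19: P3: store L1 := 97  ⟶  IIIM  (L1)  txn=BusRdX  M[L1]=54
step 20: P1: load  L1  ⟶  ISIS  (L1)  txn=BusRd+Flush  M[L1]=97
step 21: P2: store L0 := 57  ⟶  IIMI  (L0)  txn=∅  M[L0]=72
step 22: P1: load  L1  ⟶  ISIS  (L1)  txn=∅  M[L1]=97
step 23: P2: store L0 := 87  ⟶  IIMI  (L0)  txn=∅  M[L0]=72
step 24: P3: load  L1  ⟶  ISIS  (L1)  txn=∅  M[L1]=97
step 25: P2: load  L0  ⟶  IIMI  (L0)  txn=∅  M[L0]=72
step 26: P2: store L0 := 63  ⟶  IIMI  (L0)  txn=∅  M[L0]=72
step 27: P1: store L0 := 76  ⟶  IMII  (L0)  txn=BusRdX+Flush  M[L0]=63

state = I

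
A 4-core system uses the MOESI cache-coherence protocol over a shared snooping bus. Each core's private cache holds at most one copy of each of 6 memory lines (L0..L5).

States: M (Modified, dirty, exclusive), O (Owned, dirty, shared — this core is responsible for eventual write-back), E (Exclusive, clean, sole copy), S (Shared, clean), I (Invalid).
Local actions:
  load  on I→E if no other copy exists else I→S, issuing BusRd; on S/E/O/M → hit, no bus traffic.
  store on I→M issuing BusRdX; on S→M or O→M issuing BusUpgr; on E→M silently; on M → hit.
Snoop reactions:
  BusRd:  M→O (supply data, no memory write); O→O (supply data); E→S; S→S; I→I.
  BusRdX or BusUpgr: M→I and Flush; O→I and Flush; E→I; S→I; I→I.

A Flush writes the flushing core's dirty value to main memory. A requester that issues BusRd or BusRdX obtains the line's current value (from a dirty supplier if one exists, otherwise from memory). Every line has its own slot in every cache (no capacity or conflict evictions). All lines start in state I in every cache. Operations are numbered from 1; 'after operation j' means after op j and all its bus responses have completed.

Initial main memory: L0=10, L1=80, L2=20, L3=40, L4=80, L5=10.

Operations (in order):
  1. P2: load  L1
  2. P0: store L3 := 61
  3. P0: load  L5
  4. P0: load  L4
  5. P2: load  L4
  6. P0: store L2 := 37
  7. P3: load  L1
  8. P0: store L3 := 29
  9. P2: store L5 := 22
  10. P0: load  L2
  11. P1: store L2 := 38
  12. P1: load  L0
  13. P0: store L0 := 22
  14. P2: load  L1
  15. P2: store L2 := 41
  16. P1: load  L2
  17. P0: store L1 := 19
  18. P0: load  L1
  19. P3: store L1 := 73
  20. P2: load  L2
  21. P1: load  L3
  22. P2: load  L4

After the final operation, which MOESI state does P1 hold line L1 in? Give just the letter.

state = I

1. P2: load  L1  bus=[BusRd]  L1: P0=I P1=I P2=E P3=I  mem[L1]=80
2. P0: store L3 := 61  bus=[BusRdX]  L3: P0=M P1=I P2=I P3=I  mem[L3]=40
3. P0: load  L5  bus=[BusRd]  L5: P0=E P1=I P2=I P3=I  mem[L5]=10
4. P0: load  L4  bus=[BusRd]  L4: P0=E P1=I P2=I P3=I  mem[L4]=80
5. P2: load  L4  bus=[BusRd]  L4: P0=S P1=I P2=S P3=I  mem[L4]=80
6. P0: store L2 := 37  bus=[BusRdX]  L2: P0=M P1=I P2=I P3=I  mem[L2]=20
7. P3: load  L1  bus=[BusRd]  L1: P0=I P1=I P2=S P3=S  mem[L1]=80
8. P0: store L3 := 29  bus=[-]  L3: P0=M P1=I P2=I P3=I  mem[L3]=40
9. P2: store L5 := 22  bus=[BusRdX]  L5: P0=I P1=I P2=M P3=I  mem[L5]=10
10. P0: load  L2  bus=[-]  L2: P0=M P1=I P2=I P3=I  mem[L2]=20
11. P1: store L2 := 38  bus=[BusRdX,Flush]  L2: P0=I P1=M P2=I P3=I  mem[L2]=37
12. P1: load  L0  bus=[BusRd]  L0: P0=I P1=E P2=I P3=I  mem[L0]=10
13. P0: store L0 := 22  bus=[BusRdX]  L0: P0=M P1=I P2=I P3=I  mem[L0]=10
14. P2: load  L1  bus=[-]  L1: P0=I P1=I P2=S P3=S  mem[L1]=80
15. P2: store L2 := 41  bus=[BusRdX,Flush]  L2: P0=I P1=I P2=M P3=I  mem[L2]=38
16. P1: load  L2  bus=[BusRd]  L2: P0=I P1=S P2=O P3=I  mem[L2]=38
17. P0: store L1 := 19  bus=[BusRdX]  L1: P0=M P1=I P2=I P3=I  mem[L1]=80
18. P0: load  L1  bus=[-]  L1: P0=M P1=I P2=I P3=I  mem[L1]=80
19. P3: store L1 := 73  bus=[BusRdX,Flush]  L1: P0=I P1=I P2=I P3=M  mem[L1]=19
20. P2: load  L2  bus=[-]  L2: P0=I P1=S P2=O P3=I  mem[L2]=38
21. P1: load  L3  bus=[BusRd]  L3: P0=O P1=S P2=I P3=I  mem[L3]=40
22. P2: load  L4  bus=[-]  L4: P0=S P1=I P2=S P3=I  mem[L4]=80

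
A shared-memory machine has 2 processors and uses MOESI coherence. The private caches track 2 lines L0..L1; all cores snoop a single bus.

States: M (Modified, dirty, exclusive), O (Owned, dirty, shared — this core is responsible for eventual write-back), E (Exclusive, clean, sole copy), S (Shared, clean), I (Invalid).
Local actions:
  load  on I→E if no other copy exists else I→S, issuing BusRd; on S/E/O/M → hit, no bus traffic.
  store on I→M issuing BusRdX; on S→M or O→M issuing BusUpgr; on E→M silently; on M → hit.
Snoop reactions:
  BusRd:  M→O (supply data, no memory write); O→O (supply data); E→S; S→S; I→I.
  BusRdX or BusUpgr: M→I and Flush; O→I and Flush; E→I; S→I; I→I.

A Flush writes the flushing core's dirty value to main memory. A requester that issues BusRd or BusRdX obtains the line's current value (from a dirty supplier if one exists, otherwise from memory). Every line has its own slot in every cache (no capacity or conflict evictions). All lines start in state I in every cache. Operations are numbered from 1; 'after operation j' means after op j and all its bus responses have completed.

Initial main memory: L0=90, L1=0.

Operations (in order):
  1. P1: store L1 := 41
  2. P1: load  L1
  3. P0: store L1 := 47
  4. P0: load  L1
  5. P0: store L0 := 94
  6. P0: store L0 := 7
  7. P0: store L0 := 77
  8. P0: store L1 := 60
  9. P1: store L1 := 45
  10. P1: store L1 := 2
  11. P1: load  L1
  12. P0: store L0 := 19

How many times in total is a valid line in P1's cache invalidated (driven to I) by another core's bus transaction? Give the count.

[1] P1: store L1 := 41 | P0:I, P1:M(41) | bus: BusRdX
[2] P1: load  L1 | P0:I, P1:M(41) | bus: none
[3] P0: store L1 := 47 | P0:M(47), P1:I | bus: BusRdX,Flush
[4] P0: load  L1 | P0:M(47), P1:I | bus: none
[5] P0: store L0 := 94 | P0:M(94), P1:I | bus: BusRdX
[6] P0: store L0 := 7 | P0:M(7), P1:I | bus: none
[7] P0: store L0 := 77 | P0:M(77), P1:I | bus: none
[8] P0: store L1 := 60 | P0:M(60), P1:I | bus: none
[9] P1: store L1 := 45 | P0:I, P1:M(45) | bus: BusRdX,Flush
[10] P1: store L1 := 2 | P0:I, P1:M(2) | bus: none
[11] P1: load  L1 | P0:I, P1:M(2) | bus: none
[12] P0: store L0 := 19 | P0:M(19), P1:I | bus: none

invalidations = 1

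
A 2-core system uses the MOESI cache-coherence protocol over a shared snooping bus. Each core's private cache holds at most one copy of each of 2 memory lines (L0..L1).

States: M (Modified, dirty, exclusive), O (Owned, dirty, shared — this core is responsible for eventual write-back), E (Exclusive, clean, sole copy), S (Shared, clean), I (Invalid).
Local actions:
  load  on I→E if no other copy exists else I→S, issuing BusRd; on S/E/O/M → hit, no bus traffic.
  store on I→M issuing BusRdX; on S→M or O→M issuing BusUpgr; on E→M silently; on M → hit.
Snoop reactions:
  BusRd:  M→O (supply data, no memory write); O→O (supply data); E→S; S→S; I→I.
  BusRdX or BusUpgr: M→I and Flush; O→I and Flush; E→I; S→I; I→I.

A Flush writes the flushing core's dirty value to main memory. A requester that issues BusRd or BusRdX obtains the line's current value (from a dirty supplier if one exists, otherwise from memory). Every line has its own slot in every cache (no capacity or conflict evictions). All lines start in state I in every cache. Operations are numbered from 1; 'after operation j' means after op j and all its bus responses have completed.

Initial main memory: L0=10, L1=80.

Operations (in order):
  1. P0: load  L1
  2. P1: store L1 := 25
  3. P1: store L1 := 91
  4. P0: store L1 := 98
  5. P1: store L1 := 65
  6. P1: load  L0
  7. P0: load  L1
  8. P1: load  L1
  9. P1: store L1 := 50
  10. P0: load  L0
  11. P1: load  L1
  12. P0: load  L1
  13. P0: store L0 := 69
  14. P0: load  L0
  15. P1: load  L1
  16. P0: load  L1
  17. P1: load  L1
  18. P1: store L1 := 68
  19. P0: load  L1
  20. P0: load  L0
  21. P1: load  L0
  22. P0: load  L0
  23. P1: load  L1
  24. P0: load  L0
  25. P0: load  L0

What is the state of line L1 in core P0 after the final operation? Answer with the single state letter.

state = S

  op1 P0: load  L1 → E/I on L1; bus BusRd; mem=80
  op2 P1: store L1 := 25 → I/M on L1; bus BusRdX; mem=80
  op3 P1: store L1 := 91 → I/M on L1; bus (none); mem=80
  op4 P0: store L1 := 98 → M/I on L1; bus BusRdX Flush; mem=91
  op5 P1: store L1 := 65 → I/M on L1; bus BusRdX Flush; mem=98
  op6 P1: load  L0 → I/E on L0; bus BusRd; mem=10
  op7 P0: load  L1 → S/O on L1; bus BusRd; mem=98
  op8 P1: load  L1 → S/O on L1; bus (none); mem=98
  op9 P1: store L1 := 50 → I/M on L1; bus BusUpgr; mem=98
  op10 P0: load  L0 → S/S on L0; bus BusRd; mem=10
  op11 P1: load  L1 → I/M on L1; bus (none); mem=98
  op12 P0: load  L1 → S/O on L1; bus BusRd; mem=98
  op13 P0: store L0 := 69 → M/I on L0; bus BusUpgr; mem=10
  op14 P0: load  L0 → M/I on L0; bus (none); mem=10
  op15 P1: load  L1 → S/O on L1; bus (none); mem=98
  op16 P0: load  L1 → S/O on L1; bus (none); mem=98
  op17 P1: load  L1 → S/O on L1; bus (none); mem=98
  op18 P1: store L1 := 68 → I/M on L1; bus BusUpgr; mem=98
  op19 P0: load  L1 → S/O on L1; bus BusRd; mem=98
  op20 P0: load  L0 → M/I on L0; bus (none); mem=10
  op21 P1: load  L0 → O/S on L0; bus BusRd; mem=10
  op22 P0: load  L0 → O/S on L0; bus (none); mem=10
  op23 P1: load  L1 → S/O on L1; bus (none); mem=98
  op24 P0: load  L0 → O/S on L0; bus (none); mem=10
  op25 P0: load  L0 → O/S on L0; bus (none); mem=10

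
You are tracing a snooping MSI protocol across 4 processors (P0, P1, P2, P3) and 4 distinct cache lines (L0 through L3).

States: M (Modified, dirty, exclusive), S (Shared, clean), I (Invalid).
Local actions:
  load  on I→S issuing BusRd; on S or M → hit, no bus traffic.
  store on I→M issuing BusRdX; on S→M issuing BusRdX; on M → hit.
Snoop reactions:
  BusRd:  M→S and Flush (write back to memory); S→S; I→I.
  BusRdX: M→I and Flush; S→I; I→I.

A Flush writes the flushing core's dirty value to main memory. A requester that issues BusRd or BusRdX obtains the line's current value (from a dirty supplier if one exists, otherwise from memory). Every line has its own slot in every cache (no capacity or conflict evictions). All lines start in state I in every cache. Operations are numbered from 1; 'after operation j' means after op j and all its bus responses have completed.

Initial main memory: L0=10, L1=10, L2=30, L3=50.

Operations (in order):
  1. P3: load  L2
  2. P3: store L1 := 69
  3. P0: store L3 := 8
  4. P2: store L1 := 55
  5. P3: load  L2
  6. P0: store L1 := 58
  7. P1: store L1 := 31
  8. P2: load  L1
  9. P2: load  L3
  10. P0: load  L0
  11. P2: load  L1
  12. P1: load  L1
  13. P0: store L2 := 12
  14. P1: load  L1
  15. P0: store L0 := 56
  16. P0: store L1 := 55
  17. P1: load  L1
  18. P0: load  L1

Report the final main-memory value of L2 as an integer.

memory[L2] = 30

step 1: P3: load  L2  ⟶  IIIS  (L2)  txn=BusRd  M[L2]=30
step 2: P3: store L1 := 69  ⟶  IIIM  (L1)  txn=BusRdX  M[L1]=10
step 3: P0: store L3 := 8  ⟶  MIII  (L3)  txn=BusRdX  M[L3]=50
step 4: P2: store L1 := 55  ⟶  IIMI  (L1)  txn=BusRdX+Flush  M[L1]=69
step 5: P3: load  L2  ⟶  IIIS  (L2)  txn=∅  M[L2]=30
step 6: P0: store L1 := 58  ⟶  MIII  (L1)  txn=BusRdX+Flush  M[L1]=55
step 7: P1: store L1 := 31  ⟶  IMII  (L1)  txn=BusRdX+Flush  M[L1]=58
step 8: P2: load  L1  ⟶  ISSI  (L1)  txn=BusRd+Flush  M[L1]=31
step 9: P2: load  L3  ⟶  SISI  (L3)  txn=BusRd+Flush  M[L3]=8
step 10: P0: load  L0  ⟶  SIII  (L0)  txn=BusRd  M[L0]=10
step 11: P2: load  L1  ⟶  ISSI  (L1)  txn=∅  M[L1]=31
step 12: P1: load  L1  ⟶  ISSI  (L1)  txn=∅  M[L1]=31
step 13: P0: store L2 := 12  ⟶  MIII  (L2)  txn=BusRdX  M[L2]=30
step 14: P1: load  L1  ⟶  ISSI  (L1)  txn=∅  M[L1]=31
step 15: P0: store L0 := 56  ⟶  MIII  (L0)  txn=BusRdX  M[L0]=10
step 16: P0: store L1 := 55  ⟶  MIII  (L1)  txn=BusRdX  M[L1]=31
step 17: P1: load  L1  ⟶  SSII  (L1)  txn=BusRd+Flush  M[L1]=55
step 18: P0: load  L1  ⟶  SSII  (L1)  txn=∅  M[L1]=55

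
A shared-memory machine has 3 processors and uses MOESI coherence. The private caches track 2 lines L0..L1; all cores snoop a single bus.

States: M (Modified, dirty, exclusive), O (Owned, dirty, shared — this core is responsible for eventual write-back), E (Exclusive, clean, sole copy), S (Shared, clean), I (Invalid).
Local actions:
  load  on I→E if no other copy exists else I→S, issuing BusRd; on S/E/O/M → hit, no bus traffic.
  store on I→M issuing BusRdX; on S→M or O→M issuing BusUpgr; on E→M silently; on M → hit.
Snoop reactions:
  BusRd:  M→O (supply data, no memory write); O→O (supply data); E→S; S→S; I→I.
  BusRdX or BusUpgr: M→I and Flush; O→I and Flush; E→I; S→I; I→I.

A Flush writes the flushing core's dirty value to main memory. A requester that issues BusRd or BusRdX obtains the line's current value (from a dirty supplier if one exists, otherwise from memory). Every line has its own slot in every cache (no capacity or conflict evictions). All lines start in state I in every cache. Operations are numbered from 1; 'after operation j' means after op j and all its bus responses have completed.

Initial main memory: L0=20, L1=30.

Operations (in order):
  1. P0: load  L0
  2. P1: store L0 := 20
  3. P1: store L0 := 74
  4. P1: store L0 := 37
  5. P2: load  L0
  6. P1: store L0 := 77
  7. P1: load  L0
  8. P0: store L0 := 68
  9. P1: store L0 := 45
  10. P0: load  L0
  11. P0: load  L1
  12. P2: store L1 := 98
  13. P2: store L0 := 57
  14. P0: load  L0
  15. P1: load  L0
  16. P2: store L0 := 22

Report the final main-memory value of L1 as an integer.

memory[L1] = 30

[1] P0: load  L0 | P0:E(20), P1:I, P2:I | bus: BusRd
[2] P1: store L0 := 20 | P0:I, P1:M(20), P2:I | bus: BusRdX
[3] P1: store L0 := 74 | P0:I, P1:M(74), P2:I | bus: none
[4] P1: store L0 := 37 | P0:I, P1:M(37), P2:I | bus: none
[5] P2: load  L0 | P0:I, P1:O(37), P2:S(37) | bus: BusRd
[6] P1: store L0 := 77 | P0:I, P1:M(77), P2:I | bus: BusUpgr
[7] P1: load  L0 | P0:I, P1:M(77), P2:I | bus: none
[8] P0: store L0 := 68 | P0:M(68), P1:I, P2:I | bus: BusRdX,Flush
[9] P1: store L0 := 45 | P0:I, P1:M(45), P2:I | bus: BusRdX,Flush
[10] P0: load  L0 | P0:S(45), P1:O(45), P2:I | bus: BusRd
[11] P0: load  L1 | P0:E(30), P1:I, P2:I | bus: BusRd
[12] P2: store L1 := 98 | P0:I, P1:I, P2:M(98) | bus: BusRdX
[13] P2: store L0 := 57 | P0:I, P1:I, P2:M(57) | bus: BusRdX,Flush
[14] P0: load  L0 | P0:S(57), P1:I, P2:O(57) | bus: BusRd
[15] P1: load  L0 | P0:S(57), P1:S(57), P2:O(57) | bus: BusRd
[16] P2: store L0 := 22 | P0:I, P1:I, P2:M(22) | bus: BusUpgr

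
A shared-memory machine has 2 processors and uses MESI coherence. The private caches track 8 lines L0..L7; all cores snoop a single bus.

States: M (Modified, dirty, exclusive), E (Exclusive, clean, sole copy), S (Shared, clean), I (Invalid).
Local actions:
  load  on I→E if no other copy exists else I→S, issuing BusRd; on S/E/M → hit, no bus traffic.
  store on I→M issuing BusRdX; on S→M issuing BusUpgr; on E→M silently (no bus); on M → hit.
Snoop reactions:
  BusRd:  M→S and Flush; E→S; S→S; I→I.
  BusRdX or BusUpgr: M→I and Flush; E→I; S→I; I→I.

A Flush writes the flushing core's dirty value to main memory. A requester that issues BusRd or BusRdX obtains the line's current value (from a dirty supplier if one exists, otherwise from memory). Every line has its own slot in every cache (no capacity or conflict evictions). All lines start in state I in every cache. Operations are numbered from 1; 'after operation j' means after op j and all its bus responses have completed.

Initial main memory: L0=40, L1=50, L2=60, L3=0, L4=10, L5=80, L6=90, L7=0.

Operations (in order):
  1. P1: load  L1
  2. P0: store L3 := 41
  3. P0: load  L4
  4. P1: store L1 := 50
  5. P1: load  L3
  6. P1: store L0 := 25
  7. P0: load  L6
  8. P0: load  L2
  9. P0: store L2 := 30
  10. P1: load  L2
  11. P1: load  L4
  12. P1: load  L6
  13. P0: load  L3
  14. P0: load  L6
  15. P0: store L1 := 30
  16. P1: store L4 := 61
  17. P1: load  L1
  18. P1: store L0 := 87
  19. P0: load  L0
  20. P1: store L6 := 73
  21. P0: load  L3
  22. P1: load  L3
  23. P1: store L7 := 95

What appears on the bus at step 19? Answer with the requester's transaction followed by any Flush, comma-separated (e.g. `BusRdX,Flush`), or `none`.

bus = BusRd,Flush

1. P1: load  L1  bus=[BusRd]  L1: P0=I P1=E  mem[L1]=50
2. P0: store L3 := 41  bus=[BusRdX]  L3: P0=M P1=I  mem[L3]=0
3. P0: load  L4  bus=[BusRd]  L4: P0=E P1=I  mem[L4]=10
4. P1: store L1 := 50  bus=[-]  L1: P0=I P1=M  mem[L1]=50
5. P1: load  L3  bus=[BusRd,Flush]  L3: P0=S P1=S  mem[L3]=41
6. P1: store L0 := 25  bus=[BusRdX]  L0: P0=I P1=M  mem[L0]=40
7. P0: load  L6  bus=[BusRd]  L6: P0=E P1=I  mem[L6]=90
8. P0: load  L2  bus=[BusRd]  L2: P0=E P1=I  mem[L2]=60
9. P0: store L2 := 30  bus=[-]  L2: P0=M P1=I  mem[L2]=60
10. P1: load  L2  bus=[BusRd,Flush]  L2: P0=S P1=S  mem[L2]=30
11. P1: load  L4  bus=[BusRd]  L4: P0=S P1=S  mem[L4]=10
12. P1: load  L6  bus=[BusRd]  L6: P0=S P1=S  mem[L6]=90
13. P0: load  L3  bus=[-]  L3: P0=S P1=S  mem[L3]=41
14. P0: load  L6  bus=[-]  L6: P0=S P1=S  mem[L6]=90
15. P0: store L1 := 30  bus=[BusRdX,Flush]  L1: P0=M P1=I  mem[L1]=50
16. P1: store L4 := 61  bus=[BusUpgr]  L4: P0=I P1=M  mem[L4]=10
17. P1: load  L1  bus=[BusRd,Flush]  L1: P0=S P1=S  mem[L1]=30
18. P1: store L0 := 87  bus=[-]  L0: P0=I P1=M  mem[L0]=40
19. P0: load  L0  bus=[BusRd,Flush]  L0: P0=S P1=S  mem[L0]=87
20. P1: store L6 := 73  bus=[BusUpgr]  L6: P0=I P1=M  mem[L6]=90
21. P0: load  L3  bus=[-]  L3: P0=S P1=S  mem[L3]=41
22. P1: load  L3  bus=[-]  L3: P0=S P1=S  mem[L3]=41
23. P1: store L7 := 95  bus=[BusRdX]  L7: P0=I P1=M  mem[L7]=0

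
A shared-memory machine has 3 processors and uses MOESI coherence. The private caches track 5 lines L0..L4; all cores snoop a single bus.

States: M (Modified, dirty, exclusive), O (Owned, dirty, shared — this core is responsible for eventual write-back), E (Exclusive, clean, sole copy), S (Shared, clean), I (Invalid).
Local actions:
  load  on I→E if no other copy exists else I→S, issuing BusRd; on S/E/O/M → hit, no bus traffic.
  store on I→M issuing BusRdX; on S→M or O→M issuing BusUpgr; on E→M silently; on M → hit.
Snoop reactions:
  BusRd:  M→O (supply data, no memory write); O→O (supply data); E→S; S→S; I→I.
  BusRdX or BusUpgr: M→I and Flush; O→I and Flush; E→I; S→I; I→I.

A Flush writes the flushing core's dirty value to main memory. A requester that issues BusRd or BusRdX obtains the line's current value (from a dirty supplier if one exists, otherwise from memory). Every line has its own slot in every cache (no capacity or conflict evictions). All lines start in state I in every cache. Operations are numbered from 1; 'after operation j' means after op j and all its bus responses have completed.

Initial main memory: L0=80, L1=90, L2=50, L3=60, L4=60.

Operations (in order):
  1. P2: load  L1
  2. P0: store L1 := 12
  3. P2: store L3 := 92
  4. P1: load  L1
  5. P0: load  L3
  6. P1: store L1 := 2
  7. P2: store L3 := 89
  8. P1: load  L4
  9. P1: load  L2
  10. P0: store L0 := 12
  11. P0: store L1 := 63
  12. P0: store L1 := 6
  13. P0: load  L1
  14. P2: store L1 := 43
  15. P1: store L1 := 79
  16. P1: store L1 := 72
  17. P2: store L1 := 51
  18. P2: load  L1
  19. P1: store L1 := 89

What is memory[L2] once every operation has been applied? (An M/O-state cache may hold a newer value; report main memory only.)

step 1: P2: load  L1  ⟶  IIE  (L1)  txn=BusRd  M[L1]=90
step 2: P0: store L1 := 12  ⟶  MII  (L1)  txn=BusRdX  M[L1]=90
step 3: P2: store L3 := 92  ⟶  IIM  (L3)  txn=BusRdX  M[L3]=60
step 4: P1: load  L1  ⟶  OSI  (L1)  txn=BusRd  M[L1]=90
step 5: P0: load  L3  ⟶  SIO  (L3)  txn=BusRd  M[L3]=60
step 6: P1: store L1 := 2  ⟶  IMI  (L1)  txn=BusUpgr+Flush  M[L1]=12
step 7: P2: store L3 := 89  ⟶  IIM  (L3)  txn=BusUpgr  M[L3]=60
step 8: P1: load  L4  ⟶  IEI  (L4)  txn=BusRd  M[L4]=60
step 9: P1: load  L2  ⟶  IEI  (L2)  txn=BusRd  M[L2]=50
step 10: P0: store L0 := 12  ⟶  MII  (L0)  txn=BusRdX  M[L0]=80
step 11: P0: store L1 := 63  ⟶  MII  (L1)  txn=BusRdX+Flush  M[L1]=2
step 12: P0: store L1 := 6  ⟶  MII  (L1)  txn=∅  M[L1]=2
step 13: P0: load  L1  ⟶  MII  (L1)  txn=∅  M[L1]=2
step 14: P2: store L1 := 43  ⟶  IIM  (L1)  txn=BusRdX+Flush  M[L1]=6
step 15: P1: store L1 := 79  ⟶  IMI  (L1)  txn=BusRdX+Flush  M[L1]=43
step 16: P1: store L1 := 72  ⟶  IMI  (L1)  txn=∅  M[L1]=43
step 17: P2: store L1 := 51  ⟶  IIM  (L1)  txn=BusRdX+Flush  M[L1]=72
step 18: P2: load  L1  ⟶  IIM  (L1)  txn=∅  M[L1]=72
step 19: P1: store L1 := 89  ⟶  IMI  (L1)  txn=BusRdX+Flush  M[L1]=51

memory[L2] = 50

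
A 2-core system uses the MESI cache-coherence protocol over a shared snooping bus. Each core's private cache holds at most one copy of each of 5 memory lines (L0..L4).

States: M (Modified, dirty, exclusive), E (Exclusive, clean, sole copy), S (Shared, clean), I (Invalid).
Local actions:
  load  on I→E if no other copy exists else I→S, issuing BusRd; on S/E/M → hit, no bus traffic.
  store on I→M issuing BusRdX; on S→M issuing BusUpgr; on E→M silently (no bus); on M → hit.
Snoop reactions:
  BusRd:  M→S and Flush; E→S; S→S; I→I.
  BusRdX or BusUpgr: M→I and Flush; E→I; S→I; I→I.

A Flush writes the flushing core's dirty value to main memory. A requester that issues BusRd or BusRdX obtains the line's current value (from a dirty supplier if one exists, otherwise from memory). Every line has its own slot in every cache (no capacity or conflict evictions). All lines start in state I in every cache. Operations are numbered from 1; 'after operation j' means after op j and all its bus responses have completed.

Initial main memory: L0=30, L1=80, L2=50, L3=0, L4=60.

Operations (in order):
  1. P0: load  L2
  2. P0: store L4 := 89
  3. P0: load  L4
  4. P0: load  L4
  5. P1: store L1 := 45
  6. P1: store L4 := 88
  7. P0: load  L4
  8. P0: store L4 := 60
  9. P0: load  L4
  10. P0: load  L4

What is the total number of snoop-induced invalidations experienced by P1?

invalidations = 1

  op1 P0: load  L2 → E/I on L2; bus BusRd; mem=50
  op2 P0: store L4 := 89 → M/I on L4; bus BusRdX; mem=60
  op3 P0: load  L4 → M/I on L4; bus (none); mem=60
  op4 P0: load  L4 → M/I on L4; bus (none); mem=60
  op5 P1: store L1 := 45 → I/M on L1; bus BusRdX; mem=80
  op6 P1: store L4 := 88 → I/M on L4; bus BusRdX Flush; mem=89
  op7 P0: load  L4 → S/S on L4; bus BusRd Flush; mem=88
  op8 P0: store L4 := 60 → M/I on L4; bus BusUpgr; mem=88
  op9 P0: load  L4 → M/I on L4; bus (none); mem=88
  op10 P0: load  L4 → M/I on L4; bus (none); mem=88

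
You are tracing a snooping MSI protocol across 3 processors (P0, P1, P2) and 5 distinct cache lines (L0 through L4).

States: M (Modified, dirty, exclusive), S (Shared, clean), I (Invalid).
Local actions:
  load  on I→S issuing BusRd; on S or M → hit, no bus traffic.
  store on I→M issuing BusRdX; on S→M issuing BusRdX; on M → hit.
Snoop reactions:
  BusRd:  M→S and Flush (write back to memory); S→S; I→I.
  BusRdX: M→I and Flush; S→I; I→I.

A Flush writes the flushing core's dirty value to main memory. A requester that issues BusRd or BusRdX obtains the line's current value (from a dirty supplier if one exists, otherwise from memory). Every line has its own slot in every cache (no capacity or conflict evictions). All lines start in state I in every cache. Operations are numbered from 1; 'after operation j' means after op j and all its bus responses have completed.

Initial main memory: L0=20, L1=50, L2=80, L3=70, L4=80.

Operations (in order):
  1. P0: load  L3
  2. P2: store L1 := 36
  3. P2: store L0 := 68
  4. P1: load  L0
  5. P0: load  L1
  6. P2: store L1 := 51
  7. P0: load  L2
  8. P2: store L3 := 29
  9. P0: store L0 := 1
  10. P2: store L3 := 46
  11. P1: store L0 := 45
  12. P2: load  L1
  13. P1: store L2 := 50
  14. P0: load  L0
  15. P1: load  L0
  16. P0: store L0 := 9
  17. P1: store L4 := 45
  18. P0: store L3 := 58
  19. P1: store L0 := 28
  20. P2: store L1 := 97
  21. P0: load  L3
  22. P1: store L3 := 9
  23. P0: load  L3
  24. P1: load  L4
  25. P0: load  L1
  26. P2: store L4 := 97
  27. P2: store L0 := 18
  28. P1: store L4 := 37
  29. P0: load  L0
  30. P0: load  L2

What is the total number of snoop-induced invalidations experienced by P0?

[1] P0: load  L3 | P0:S(70), P1:I, P2:I | bus: BusRd
[2] P2: store L1 := 36 | P0:I, P1:I, P2:M(36) | bus: BusRdX
[3] P2: store L0 := 68 | P0:I, P1:I, P2:M(68) | bus: BusRdX
[4] P1: load  L0 | P0:I, P1:S(68), P2:S(68) | bus: BusRd,Flush
[5] P0: load  L1 | P0:S(36), P1:I, P2:S(36) | bus: BusRd,Flush
[6] P2: store L1 := 51 | P0:I, P1:I, P2:M(51) | bus: BusRdX
[7] P0: load  L2 | P0:S(80), P1:I, P2:I | bus: BusRd
[8] P2: store L3 := 29 | P0:I, P1:I, P2:M(29) | bus: BusRdX
[9] P0: store L0 := 1 | P0:M(1), P1:I, P2:I | bus: BusRdX
[10] P2: store L3 := 46 | P0:I, P1:I, P2:M(46) | bus: none
[11] P1: store L0 := 45 | P0:I, P1:M(45), P2:I | bus: BusRdX,Flush
[12] P2: load  L1 | P0:I, P1:I, P2:M(51) | bus: none
[13] P1: store L2 := 50 | P0:I, P1:M(50), P2:I | bus: BusRdX
[14] P0: load  L0 | P0:S(45), P1:S(45), P2:I | bus: BusRd,Flush
[15] P1: load  L0 | P0:S(45), P1:S(45), P2:I | bus: none
[16] P0: store L0 := 9 | P0:M(9), P1:I, P2:I | bus: BusRdX
[17] P1: store L4 := 45 | P0:I, P1:M(45), P2:I | bus: BusRdX
[18] P0: store L3 := 58 | P0:M(58), P1:I, P2:I | bus: BusRdX,Flush
[19] P1: store L0 := 28 | P0:I, P1:M(28), P2:I | bus: BusRdX,Flush
[20] P2: store L1 := 97 | P0:I, P1:I, P2:M(97) | bus: none
[21] P0: load  L3 | P0:M(58), P1:I, P2:I | bus: none
[22] P1: store L3 := 9 | P0:I, P1:M(9), P2:I | bus: BusRdX,Flush
[23] P0: load  L3 | P0:S(9), P1:S(9), P2:I | bus: BusRd,Flush
[24] P1: load  L4 | P0:I, P1:M(45), P2:I | bus: none
[25] P0: load  L1 | P0:S(97), P1:I, P2:S(97) | bus: BusRd,Flush
[26] P2: store L4 := 97 | P0:I, P1:I, P2:M(97) | bus: BusRdX,Flush
[27] P2: store L0 := 18 | P0:I, P1:I, P2:M(18) | bus: BusRdX,Flush
[28] P1: store L4 := 37 | P0:I, P1:M(37), P2:I | bus: BusRdX,Flush
[29] P0: load  L0 | P0:S(18), P1:I, P2:S(18) | bus: BusRd,Flush
[30] P0: load  L2 | P0:S(50), P1:S(50), P2:I | bus: BusRd,Flush

invalidations = 6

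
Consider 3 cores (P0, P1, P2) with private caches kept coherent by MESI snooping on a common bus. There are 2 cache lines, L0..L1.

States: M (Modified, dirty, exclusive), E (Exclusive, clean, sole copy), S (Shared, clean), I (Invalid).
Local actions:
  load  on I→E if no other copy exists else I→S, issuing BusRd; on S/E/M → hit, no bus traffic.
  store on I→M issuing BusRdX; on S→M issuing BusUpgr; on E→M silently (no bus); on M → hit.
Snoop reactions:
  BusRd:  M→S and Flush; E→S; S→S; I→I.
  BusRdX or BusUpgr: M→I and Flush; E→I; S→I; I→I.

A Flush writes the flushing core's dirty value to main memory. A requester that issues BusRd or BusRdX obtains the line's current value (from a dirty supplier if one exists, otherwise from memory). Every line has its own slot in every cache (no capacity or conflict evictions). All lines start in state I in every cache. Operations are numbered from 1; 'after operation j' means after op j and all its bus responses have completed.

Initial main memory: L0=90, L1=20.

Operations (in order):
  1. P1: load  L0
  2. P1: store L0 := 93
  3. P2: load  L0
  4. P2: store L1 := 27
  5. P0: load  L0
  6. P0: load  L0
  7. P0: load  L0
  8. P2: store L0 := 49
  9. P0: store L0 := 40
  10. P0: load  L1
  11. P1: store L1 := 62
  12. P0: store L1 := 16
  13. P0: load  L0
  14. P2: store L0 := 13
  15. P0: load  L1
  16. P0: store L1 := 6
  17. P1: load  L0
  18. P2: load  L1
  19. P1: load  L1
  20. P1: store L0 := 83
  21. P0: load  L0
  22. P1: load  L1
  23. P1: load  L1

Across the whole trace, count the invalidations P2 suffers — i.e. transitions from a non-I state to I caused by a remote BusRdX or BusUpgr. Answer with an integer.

[1] P1: load  L0 | P0:I, P1:E(90), P2:I | bus: BusRd
[2] P1: store L0 := 93 | P0:I, P1:M(93), P2:I | bus: none
[3] P2: load  L0 | P0:I, P1:S(93), P2:S(93) | bus: BusRd,Flush
[4] P2: store L1 := 27 | P0:I, P1:I, P2:M(27) | bus: BusRdX
[5] P0: load  L0 | P0:S(93), P1:S(93), P2:S(93) | bus: BusRd
[6] P0: load  L0 | P0:S(93), P1:S(93), P2:S(93) | bus: none
[7] P0: load  L0 | P0:S(93), P1:S(93), P2:S(93) | bus: none
[8] P2: store L0 := 49 | P0:I, P1:I, P2:M(49) | bus: BusUpgr
[9] P0: store L0 := 40 | P0:M(40), P1:I, P2:I | bus: BusRdX,Flush
[10] P0: load  L1 | P0:S(27), P1:I, P2:S(27) | bus: BusRd,Flush
[11] P1: store L1 := 62 | P0:I, P1:M(62), P2:I | bus: BusRdX
[12] P0: store L1 := 16 | P0:M(16), P1:I, P2:I | bus: BusRdX,Flush
[13] P0: load  L0 | P0:M(40), P1:I, P2:I | bus: none
[14] P2: store L0 := 13 | P0:I, P1:I, P2:M(13) | bus: BusRdX,Flush
[15] P0: load  L1 | P0:M(16), P1:I, P2:I | bus: none
[16] P0: store L1 := 6 | P0:M(6), P1:I, P2:I | bus: none
[17] P1: load  L0 | P0:I, P1:S(13), P2:S(13) | bus: BusRd,Flush
[18] P2: load  L1 | P0:S(6), P1:I, P2:S(6) | bus: BusRd,Flush
[19] P1: load  L1 | P0:S(6), P1:S(6), P2:S(6) | bus: BusRd
[20] P1: store L0 := 83 | P0:I, P1:M(83), P2:I | bus: BusUpgr
[21] P0: load  L0 | P0:S(83), P1:S(83), P2:I | bus: BusRd,Flush
[22] P1: load  L1 | P0:S(6), P1:S(6), P2:S(6) | bus: none
[23] P1: load  L1 | P0:S(6), P1:S(6), P2:S(6) | bus: none

invalidations = 3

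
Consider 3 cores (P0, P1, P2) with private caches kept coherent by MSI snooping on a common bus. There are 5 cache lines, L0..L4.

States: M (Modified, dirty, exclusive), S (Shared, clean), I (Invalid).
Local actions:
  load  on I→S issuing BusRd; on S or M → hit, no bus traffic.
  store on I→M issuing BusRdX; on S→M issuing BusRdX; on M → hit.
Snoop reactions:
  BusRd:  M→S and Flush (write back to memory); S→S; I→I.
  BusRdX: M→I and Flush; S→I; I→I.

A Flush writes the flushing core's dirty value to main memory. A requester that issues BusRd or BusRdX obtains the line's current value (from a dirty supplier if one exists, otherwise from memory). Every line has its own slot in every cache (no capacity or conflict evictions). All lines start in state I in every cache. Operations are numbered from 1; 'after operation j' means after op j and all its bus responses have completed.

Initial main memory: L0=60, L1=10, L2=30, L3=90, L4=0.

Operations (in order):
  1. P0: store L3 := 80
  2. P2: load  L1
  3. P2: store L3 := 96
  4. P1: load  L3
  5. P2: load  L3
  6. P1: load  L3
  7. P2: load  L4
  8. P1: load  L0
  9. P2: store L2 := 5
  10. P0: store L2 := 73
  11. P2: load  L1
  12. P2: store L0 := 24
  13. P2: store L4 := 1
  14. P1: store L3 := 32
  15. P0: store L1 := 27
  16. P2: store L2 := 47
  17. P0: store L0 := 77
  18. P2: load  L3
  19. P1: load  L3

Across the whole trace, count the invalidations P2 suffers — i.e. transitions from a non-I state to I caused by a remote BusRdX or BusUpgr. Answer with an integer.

invalidations = 4

  op1 P0: store L3 := 80 → M/I/I on L3; bus BusRdX; mem=90
  op2 P2: load  L1 → I/I/S on L1; bus BusRd; mem=10
  op3 P2: store L3 := 96 → I/I/M on L3; bus BusRdX Flush; mem=80
  op4 P1: load  L3 → I/S/S on L3; bus BusRd Flush; mem=96
  op5 P2: load  L3 → I/S/S on L3; bus (none); mem=96
  op6 P1: load  L3 → I/S/S on L3; bus (none); mem=96
  op7 P2: load  L4 → I/I/S on L4; bus BusRd; mem=0
  op8 P1: load  L0 → I/S/I on L0; bus BusRd; mem=60
  op9 P2: store L2 := 5 → I/I/M on L2; bus BusRdX; mem=30
  op10 P0: store L2 := 73 → M/I/I on L2; bus BusRdX Flush; mem=5
  op11 P2: load  L1 → I/I/S on L1; bus (none); mem=10
  op12 P2: store L0 := 24 → I/I/M on L0; bus BusRdX; mem=60
  op13 P2: store L4 := 1 → I/I/M on L4; bus BusRdX; mem=0
  op14 P1: store L3 := 32 → I/M/I on L3; bus BusRdX; mem=96
  op15 P0: store L1 := 27 → M/I/I on L1; bus BusRdX; mem=10
  op16 P2: store L2 := 47 → I/I/M on L2; bus BusRdX Flush; mem=73
  op17 P0: store L0 := 77 → M/I/I on L0; bus BusRdX Flush; mem=24
  op18 P2: load  L3 → I/S/S on L3; bus BusRd Flush; mem=32
  op19 P1: load  L3 → I/S/S on L3; bus (none); mem=32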